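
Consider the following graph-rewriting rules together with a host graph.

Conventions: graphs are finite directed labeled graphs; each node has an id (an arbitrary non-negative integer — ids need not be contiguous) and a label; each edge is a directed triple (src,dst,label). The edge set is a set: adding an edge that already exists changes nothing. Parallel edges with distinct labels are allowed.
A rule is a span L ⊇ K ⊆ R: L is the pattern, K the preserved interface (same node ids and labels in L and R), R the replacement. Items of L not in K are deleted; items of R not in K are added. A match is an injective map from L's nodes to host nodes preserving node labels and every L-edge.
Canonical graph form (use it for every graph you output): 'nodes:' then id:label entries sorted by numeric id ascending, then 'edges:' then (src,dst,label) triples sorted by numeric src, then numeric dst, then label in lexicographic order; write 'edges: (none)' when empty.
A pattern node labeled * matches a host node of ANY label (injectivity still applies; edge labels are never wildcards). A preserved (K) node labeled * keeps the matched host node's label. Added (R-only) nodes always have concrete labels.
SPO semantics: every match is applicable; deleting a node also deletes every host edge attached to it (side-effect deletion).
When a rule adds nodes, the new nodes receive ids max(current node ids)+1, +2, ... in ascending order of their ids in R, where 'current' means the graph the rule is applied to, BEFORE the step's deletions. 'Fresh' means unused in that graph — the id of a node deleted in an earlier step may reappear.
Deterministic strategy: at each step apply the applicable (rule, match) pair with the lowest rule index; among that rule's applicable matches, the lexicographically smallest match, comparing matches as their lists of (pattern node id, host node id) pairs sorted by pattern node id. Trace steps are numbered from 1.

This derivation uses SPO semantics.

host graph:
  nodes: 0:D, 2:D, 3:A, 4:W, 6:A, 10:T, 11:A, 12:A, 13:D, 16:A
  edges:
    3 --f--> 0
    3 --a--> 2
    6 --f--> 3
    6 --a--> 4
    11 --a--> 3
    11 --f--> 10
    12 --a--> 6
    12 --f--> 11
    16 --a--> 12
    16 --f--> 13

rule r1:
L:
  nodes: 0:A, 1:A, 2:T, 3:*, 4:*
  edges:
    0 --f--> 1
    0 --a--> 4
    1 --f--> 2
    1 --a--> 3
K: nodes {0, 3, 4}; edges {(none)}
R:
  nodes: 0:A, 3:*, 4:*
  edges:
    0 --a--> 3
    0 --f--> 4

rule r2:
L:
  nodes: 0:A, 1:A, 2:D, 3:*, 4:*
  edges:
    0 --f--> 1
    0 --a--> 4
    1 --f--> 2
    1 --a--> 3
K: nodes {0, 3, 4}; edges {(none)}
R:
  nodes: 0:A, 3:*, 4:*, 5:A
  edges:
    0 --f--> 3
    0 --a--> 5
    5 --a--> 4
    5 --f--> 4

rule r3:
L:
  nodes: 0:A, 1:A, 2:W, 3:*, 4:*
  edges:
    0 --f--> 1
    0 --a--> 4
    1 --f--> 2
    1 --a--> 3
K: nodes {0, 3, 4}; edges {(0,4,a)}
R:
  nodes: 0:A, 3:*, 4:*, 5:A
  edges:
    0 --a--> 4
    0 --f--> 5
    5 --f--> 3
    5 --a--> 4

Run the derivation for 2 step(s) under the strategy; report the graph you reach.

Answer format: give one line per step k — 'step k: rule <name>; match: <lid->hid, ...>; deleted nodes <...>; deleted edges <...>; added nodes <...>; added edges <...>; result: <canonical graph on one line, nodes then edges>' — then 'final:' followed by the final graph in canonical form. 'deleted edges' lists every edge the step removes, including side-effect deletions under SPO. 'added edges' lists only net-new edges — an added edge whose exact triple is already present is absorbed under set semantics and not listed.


step 1: rule r1; match: 0->12, 1->11, 2->10, 3->3, 4->6; deleted nodes 10, 11; deleted edges (11,3,a); (11,10,f); (12,6,a); (12,11,f); added nodes (none); added edges (12,3,a); (12,6,f); result: nodes: 0:D, 2:D, 3:A, 4:W, 6:A, 12:A, 13:D, 16:A edges: (3,0,f); (3,2,a); (6,3,f); (6,4,a); (12,3,a); (12,6,f); (16,12,a); (16,13,f)
step 2: rule r2; match: 0->6, 1->3, 2->0, 3->2, 4->4; deleted nodes 0, 3; deleted edges (3,0,f); (3,2,a); (6,3,f); (6,4,a); (12,3,a); added nodes 17; added edges (6,2,f); (6,17,a); (17,4,a); (17,4,f); result: nodes: 2:D, 4:W, 6:A, 12:A, 13:D, 16:A, 17:A edges: (6,2,f); (6,17,a); (12,6,f); (16,12,a); (16,13,f); (17,4,a); (17,4,f)
final:
nodes: 2:D, 4:W, 6:A, 12:A, 13:D, 16:A, 17:A
edges: (6,2,f); (6,17,a); (12,6,f); (16,12,a); (16,13,f); (17,4,a); (17,4,f)


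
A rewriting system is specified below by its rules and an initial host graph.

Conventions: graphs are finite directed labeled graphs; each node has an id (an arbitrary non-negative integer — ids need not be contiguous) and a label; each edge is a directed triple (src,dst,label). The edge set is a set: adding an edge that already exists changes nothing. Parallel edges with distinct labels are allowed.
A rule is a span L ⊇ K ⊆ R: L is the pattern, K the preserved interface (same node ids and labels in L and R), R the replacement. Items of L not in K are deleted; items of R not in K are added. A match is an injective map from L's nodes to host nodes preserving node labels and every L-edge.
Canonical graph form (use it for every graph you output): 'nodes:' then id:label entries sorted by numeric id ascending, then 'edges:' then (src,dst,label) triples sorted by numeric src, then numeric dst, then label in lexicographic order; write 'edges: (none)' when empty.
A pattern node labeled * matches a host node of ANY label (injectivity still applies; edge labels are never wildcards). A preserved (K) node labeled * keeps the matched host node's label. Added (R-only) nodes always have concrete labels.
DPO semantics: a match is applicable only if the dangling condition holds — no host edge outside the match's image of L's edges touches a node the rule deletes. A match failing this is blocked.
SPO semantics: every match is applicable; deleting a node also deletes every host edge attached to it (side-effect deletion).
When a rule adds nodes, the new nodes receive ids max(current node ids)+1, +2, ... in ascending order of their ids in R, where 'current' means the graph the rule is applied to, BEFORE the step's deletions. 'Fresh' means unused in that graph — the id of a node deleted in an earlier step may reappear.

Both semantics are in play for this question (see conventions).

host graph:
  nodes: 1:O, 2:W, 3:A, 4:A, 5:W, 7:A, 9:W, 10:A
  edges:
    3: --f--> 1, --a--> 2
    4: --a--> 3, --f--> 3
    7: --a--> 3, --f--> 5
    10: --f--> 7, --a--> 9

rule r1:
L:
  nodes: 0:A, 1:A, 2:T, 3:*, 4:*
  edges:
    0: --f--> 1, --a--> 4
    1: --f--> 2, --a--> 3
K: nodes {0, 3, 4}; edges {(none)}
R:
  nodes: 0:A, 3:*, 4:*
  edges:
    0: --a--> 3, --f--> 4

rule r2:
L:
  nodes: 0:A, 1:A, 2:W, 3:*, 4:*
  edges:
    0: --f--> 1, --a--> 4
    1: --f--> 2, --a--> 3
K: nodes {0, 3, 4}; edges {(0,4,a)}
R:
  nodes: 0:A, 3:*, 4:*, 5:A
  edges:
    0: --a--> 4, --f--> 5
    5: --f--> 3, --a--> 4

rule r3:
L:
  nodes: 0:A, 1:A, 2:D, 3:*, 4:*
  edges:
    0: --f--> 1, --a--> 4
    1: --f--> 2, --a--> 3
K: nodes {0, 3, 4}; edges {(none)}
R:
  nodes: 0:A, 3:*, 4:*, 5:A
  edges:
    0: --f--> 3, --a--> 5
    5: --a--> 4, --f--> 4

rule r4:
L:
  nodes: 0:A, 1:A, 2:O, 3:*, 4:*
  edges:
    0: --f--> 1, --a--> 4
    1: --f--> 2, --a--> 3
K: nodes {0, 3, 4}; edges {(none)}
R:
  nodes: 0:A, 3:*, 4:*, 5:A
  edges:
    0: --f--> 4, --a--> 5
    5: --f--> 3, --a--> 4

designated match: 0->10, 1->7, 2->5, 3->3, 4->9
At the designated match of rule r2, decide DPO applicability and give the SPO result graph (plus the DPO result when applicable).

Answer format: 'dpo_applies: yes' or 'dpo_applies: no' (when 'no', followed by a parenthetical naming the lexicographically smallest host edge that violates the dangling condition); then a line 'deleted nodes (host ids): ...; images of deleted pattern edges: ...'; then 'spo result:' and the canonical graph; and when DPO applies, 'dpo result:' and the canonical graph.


dpo_applies: yes
deleted nodes (host ids): 5, 7; images of deleted pattern edges: (7,3,a); (7,5,f); (10,7,f)
spo result:
nodes: 1:O, 2:W, 3:A, 4:A, 9:W, 10:A, 11:A
edges: (3,1,f); (3,2,a); (4,3,a); (4,3,f); (10,9,a); (10,11,f); (11,3,f); (11,9,a)
dpo result:
nodes: 1:O, 2:W, 3:A, 4:A, 9:W, 10:A, 11:A
edges: (3,1,f); (3,2,a); (4,3,a); (4,3,f); (10,9,a); (10,11,f); (11,3,f); (11,9,a)


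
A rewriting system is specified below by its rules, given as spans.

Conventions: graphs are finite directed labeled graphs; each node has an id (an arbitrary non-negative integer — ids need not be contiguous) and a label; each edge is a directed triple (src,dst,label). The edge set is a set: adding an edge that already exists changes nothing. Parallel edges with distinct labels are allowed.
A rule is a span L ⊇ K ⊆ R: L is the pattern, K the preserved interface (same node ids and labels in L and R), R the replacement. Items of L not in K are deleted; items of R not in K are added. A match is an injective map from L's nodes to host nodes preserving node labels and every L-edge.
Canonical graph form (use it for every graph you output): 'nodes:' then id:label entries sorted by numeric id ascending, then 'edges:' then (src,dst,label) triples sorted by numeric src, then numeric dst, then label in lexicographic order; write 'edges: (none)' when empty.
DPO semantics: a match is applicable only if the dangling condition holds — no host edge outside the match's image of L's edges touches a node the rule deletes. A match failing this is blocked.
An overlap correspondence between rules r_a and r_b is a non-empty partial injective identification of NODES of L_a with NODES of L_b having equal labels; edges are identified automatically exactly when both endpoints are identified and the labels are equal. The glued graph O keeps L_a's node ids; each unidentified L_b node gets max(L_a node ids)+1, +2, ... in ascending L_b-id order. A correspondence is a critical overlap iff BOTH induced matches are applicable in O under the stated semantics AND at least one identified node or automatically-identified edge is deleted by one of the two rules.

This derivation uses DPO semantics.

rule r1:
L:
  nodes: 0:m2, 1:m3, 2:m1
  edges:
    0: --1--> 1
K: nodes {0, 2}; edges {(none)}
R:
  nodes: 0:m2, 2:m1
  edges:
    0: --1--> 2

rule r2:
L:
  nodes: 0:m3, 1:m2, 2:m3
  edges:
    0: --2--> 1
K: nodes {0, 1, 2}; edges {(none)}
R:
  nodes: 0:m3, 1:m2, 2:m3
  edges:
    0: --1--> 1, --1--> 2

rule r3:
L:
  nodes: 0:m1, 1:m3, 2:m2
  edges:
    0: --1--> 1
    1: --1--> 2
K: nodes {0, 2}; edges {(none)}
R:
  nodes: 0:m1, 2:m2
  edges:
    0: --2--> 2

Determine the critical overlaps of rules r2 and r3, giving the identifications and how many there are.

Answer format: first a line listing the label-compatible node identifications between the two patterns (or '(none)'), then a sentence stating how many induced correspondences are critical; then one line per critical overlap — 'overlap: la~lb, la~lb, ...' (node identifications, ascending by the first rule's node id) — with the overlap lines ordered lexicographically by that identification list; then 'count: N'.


label-compatible node identifications between L(r2) and L(r3): 0~1, 1~2, 2~1
2 of the induced correspondences are critical overlaps of r2 and r3.
overlap: 1~2, 2~1
overlap: 2~1
count: 2


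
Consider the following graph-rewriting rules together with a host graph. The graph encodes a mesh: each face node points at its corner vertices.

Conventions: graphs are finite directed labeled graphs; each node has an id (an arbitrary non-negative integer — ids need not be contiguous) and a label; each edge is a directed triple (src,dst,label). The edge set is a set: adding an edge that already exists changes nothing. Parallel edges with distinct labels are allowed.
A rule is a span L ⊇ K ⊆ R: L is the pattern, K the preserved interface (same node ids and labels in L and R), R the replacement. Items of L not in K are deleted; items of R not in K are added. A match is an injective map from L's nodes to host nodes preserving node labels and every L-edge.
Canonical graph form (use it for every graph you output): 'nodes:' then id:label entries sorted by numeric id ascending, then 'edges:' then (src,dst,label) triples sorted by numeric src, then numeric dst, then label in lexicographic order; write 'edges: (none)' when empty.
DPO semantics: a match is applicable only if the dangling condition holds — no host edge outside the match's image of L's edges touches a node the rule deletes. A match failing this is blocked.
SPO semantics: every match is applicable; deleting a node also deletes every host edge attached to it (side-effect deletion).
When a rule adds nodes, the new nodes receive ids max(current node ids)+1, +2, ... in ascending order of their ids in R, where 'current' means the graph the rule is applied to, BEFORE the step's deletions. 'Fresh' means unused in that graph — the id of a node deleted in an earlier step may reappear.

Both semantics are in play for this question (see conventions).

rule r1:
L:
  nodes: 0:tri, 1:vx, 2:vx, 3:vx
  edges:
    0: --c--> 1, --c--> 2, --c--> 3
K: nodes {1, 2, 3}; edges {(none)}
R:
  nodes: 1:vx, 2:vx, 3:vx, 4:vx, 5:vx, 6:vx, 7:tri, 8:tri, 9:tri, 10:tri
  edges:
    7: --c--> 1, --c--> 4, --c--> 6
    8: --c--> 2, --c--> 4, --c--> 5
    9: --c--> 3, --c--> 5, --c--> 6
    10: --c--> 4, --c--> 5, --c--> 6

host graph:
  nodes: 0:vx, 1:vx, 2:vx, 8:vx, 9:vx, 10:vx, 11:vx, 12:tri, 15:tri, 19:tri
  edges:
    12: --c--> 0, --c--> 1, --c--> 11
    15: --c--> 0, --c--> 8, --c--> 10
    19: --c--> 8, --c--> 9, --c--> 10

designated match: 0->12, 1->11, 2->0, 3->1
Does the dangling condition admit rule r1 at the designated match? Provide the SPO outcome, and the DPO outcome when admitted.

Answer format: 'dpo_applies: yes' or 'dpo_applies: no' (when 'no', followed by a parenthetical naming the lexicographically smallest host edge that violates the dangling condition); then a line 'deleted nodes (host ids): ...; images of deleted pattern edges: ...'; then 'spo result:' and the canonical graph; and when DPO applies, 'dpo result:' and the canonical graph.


dpo_applies: yes
deleted nodes (host ids): 12; images of deleted pattern edges: (12,0,c); (12,1,c); (12,11,c)
spo result:
nodes: 0:vx, 1:vx, 2:vx, 8:vx, 9:vx, 10:vx, 11:vx, 15:tri, 19:tri, 20:vx, 21:vx, 22:vx, 23:tri, 24:tri, 25:tri, 26:tri
edges: (15,0,c); (15,8,c); (15,10,c); (19,8,c); (19,9,c); (19,10,c); (23,11,c); (23,20,c); (23,22,c); (24,0,c); (24,20,c); (24,21,c); (25,1,c); (25,21,c); (25,22,c); (26,20,c); (26,21,c); (26,22,c)
dpo result:
nodes: 0:vx, 1:vx, 2:vx, 8:vx, 9:vx, 10:vx, 11:vx, 15:tri, 19:tri, 20:vx, 21:vx, 22:vx, 23:tri, 24:tri, 25:tri, 26:tri
edges: (15,0,c); (15,8,c); (15,10,c); (19,8,c); (19,9,c); (19,10,c); (23,11,c); (23,20,c); (23,22,c); (24,0,c); (24,20,c); (24,21,c); (25,1,c); (25,21,c); (25,22,c); (26,20,c); (26,21,c); (26,22,c)


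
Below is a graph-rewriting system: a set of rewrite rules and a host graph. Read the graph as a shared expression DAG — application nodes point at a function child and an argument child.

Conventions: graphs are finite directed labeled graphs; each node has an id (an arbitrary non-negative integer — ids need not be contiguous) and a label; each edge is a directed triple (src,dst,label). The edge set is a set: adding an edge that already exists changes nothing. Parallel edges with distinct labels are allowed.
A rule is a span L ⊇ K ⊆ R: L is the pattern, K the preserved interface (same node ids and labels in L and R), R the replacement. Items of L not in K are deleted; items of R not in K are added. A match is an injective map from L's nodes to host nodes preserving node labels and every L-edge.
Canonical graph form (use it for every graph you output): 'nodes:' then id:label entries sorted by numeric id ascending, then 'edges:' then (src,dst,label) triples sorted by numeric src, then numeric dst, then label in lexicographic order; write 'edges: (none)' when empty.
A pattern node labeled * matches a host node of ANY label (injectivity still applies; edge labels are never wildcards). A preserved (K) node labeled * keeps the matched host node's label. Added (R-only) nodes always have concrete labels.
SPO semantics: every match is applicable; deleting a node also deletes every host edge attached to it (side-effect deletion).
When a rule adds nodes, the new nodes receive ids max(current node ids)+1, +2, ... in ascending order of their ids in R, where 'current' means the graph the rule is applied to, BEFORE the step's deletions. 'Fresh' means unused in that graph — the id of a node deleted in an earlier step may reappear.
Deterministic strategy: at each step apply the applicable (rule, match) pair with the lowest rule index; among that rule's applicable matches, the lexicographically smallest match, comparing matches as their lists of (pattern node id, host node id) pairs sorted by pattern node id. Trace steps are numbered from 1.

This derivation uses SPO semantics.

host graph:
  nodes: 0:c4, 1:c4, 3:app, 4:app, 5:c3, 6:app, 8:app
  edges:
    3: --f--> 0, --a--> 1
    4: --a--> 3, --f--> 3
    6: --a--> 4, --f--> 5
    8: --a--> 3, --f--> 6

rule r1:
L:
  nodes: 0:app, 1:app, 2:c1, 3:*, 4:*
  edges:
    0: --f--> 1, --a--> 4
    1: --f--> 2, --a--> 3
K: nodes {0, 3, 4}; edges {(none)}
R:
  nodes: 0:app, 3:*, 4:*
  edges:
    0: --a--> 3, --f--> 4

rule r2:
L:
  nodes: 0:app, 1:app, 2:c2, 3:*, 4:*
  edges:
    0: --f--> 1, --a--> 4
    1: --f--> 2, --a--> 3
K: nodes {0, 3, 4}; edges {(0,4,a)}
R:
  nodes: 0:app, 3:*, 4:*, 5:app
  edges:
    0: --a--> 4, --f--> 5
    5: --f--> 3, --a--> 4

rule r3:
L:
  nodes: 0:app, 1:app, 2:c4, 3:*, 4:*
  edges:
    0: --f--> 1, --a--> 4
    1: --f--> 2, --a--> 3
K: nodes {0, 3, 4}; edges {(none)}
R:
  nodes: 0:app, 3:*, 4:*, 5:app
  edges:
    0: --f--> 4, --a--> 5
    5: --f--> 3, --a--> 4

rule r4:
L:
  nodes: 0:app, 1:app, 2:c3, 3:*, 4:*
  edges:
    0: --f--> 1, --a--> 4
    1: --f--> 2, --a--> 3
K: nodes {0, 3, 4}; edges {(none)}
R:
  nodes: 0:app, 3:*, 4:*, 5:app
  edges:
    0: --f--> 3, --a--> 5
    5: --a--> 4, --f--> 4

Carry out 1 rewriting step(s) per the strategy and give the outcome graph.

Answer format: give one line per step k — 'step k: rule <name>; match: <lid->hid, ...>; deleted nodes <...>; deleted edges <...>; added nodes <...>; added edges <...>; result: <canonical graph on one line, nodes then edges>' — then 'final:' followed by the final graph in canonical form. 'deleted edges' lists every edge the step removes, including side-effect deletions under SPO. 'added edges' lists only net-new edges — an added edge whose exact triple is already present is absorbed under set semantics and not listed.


step 1: rule r4; match: 0->8, 1->6, 2->5, 3->4, 4->3; deleted nodes 5, 6; deleted edges (6,4,a); (6,5,f); (8,3,a); (8,6,f); added nodes 9; added edges (8,4,f); (8,9,a); (9,3,a); (9,3,f); result: nodes: 0:c4, 1:c4, 3:app, 4:app, 8:app, 9:app edges: (3,0,f); (3,1,a); (4,3,a); (4,3,f); (8,4,f); (8,9,a); (9,3,a); (9,3,f)
final:
nodes: 0:c4, 1:c4, 3:app, 4:app, 8:app, 9:app
edges: (3,0,f); (3,1,a); (4,3,a); (4,3,f); (8,4,f); (8,9,a); (9,3,a); (9,3,f)


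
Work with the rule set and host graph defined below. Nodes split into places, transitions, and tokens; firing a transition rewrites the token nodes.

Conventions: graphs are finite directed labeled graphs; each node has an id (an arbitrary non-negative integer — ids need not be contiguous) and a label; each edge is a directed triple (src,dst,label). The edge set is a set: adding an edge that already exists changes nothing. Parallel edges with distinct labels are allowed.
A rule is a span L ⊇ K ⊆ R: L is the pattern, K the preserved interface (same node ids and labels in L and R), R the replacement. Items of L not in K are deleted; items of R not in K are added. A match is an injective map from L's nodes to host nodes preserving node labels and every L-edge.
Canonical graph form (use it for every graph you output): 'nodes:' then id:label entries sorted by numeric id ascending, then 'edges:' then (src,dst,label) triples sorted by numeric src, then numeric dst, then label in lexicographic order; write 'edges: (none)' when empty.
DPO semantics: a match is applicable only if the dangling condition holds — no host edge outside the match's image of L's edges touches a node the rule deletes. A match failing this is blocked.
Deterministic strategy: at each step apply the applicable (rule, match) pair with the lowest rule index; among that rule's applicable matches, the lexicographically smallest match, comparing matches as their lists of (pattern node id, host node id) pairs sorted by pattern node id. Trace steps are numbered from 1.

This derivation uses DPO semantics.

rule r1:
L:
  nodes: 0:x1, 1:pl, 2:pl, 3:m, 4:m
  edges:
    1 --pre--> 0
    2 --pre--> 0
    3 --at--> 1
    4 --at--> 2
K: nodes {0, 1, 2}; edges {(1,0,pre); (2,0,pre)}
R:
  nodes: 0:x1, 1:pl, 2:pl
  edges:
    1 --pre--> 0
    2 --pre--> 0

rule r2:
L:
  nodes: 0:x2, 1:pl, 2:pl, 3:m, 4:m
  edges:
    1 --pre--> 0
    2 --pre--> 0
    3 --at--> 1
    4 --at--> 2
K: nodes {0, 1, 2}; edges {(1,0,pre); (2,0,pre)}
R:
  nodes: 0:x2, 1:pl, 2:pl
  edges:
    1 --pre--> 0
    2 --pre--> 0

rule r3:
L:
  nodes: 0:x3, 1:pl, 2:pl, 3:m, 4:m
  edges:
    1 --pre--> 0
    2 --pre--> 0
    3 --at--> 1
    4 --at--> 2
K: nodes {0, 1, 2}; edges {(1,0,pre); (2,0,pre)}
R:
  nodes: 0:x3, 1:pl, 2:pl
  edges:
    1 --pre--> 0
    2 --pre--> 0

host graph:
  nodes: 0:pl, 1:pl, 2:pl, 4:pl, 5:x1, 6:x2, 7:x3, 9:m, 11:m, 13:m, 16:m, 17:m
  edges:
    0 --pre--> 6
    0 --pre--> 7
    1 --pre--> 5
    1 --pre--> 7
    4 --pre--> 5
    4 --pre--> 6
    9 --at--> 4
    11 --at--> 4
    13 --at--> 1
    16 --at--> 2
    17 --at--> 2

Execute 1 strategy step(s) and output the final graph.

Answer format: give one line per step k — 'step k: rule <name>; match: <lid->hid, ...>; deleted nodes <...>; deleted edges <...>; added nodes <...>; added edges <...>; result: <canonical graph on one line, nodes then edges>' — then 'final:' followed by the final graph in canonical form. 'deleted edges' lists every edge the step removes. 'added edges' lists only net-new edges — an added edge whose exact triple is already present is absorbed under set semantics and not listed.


step 1: rule r1; match: 0->5, 1->1, 2->4, 3->13, 4->9; deleted nodes 9, 13; deleted edges (9,4,at); (13,1,at); added nodes (none); added edges (none); result: nodes: 0:pl, 1:pl, 2:pl, 4:pl, 5:x1, 6:x2, 7:x3, 11:m, 16:m, 17:m edges: (0,6,pre); (0,7,pre); (1,5,pre); (1,7,pre); (4,5,pre); (4,6,pre); (11,4,at); (16,2,at); (17,2,at)
final:
nodes: 0:pl, 1:pl, 2:pl, 4:pl, 5:x1, 6:x2, 7:x3, 11:m, 16:m, 17:m
edges: (0,6,pre); (0,7,pre); (1,5,pre); (1,7,pre); (4,5,pre); (4,6,pre); (11,4,at); (16,2,at); (17,2,at)


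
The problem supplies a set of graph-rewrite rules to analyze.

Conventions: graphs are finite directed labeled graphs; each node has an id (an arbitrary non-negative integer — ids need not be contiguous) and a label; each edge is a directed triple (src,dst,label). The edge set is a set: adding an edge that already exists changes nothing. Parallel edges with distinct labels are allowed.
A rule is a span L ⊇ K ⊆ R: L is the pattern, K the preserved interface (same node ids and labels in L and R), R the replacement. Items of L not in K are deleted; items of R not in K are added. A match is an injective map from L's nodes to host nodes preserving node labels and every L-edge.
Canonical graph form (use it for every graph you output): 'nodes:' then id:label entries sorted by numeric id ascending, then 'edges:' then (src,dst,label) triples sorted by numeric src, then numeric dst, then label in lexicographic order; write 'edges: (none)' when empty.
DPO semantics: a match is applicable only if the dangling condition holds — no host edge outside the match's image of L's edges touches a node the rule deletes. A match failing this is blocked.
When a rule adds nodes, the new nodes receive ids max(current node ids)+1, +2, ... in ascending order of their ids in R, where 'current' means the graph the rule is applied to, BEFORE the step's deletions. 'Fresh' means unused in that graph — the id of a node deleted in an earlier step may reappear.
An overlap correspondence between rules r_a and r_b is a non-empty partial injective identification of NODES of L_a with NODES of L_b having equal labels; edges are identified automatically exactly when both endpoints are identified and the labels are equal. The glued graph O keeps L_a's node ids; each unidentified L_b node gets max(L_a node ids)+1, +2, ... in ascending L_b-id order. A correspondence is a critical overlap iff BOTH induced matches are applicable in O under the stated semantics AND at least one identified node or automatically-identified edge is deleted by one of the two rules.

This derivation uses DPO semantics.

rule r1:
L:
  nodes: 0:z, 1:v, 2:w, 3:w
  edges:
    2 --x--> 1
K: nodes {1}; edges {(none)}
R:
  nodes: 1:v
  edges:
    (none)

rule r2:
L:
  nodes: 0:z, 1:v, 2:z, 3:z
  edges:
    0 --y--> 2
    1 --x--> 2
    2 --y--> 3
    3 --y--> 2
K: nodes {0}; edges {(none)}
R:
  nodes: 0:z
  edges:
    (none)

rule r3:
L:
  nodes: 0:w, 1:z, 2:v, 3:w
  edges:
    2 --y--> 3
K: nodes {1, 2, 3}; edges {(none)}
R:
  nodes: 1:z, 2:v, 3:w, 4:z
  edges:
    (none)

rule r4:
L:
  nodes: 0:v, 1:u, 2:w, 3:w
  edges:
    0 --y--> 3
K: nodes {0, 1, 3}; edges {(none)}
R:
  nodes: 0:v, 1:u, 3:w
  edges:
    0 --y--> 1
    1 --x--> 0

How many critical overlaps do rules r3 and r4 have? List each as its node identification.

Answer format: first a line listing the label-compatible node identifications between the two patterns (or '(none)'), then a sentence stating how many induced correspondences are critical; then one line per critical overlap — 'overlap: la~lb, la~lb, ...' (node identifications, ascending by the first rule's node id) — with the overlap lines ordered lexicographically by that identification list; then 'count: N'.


label-compatible node identifications between L(r3) and L(r4): 0~2, 0~3, 2~0, 3~2, 3~3
5 of the induced correspondences are critical overlaps of r3 and r4.
overlap: 0~2
overlap: 0~2, 2~0
overlap: 0~2, 2~0, 3~3
overlap: 0~2, 3~3
overlap: 2~0, 3~3
count: 5


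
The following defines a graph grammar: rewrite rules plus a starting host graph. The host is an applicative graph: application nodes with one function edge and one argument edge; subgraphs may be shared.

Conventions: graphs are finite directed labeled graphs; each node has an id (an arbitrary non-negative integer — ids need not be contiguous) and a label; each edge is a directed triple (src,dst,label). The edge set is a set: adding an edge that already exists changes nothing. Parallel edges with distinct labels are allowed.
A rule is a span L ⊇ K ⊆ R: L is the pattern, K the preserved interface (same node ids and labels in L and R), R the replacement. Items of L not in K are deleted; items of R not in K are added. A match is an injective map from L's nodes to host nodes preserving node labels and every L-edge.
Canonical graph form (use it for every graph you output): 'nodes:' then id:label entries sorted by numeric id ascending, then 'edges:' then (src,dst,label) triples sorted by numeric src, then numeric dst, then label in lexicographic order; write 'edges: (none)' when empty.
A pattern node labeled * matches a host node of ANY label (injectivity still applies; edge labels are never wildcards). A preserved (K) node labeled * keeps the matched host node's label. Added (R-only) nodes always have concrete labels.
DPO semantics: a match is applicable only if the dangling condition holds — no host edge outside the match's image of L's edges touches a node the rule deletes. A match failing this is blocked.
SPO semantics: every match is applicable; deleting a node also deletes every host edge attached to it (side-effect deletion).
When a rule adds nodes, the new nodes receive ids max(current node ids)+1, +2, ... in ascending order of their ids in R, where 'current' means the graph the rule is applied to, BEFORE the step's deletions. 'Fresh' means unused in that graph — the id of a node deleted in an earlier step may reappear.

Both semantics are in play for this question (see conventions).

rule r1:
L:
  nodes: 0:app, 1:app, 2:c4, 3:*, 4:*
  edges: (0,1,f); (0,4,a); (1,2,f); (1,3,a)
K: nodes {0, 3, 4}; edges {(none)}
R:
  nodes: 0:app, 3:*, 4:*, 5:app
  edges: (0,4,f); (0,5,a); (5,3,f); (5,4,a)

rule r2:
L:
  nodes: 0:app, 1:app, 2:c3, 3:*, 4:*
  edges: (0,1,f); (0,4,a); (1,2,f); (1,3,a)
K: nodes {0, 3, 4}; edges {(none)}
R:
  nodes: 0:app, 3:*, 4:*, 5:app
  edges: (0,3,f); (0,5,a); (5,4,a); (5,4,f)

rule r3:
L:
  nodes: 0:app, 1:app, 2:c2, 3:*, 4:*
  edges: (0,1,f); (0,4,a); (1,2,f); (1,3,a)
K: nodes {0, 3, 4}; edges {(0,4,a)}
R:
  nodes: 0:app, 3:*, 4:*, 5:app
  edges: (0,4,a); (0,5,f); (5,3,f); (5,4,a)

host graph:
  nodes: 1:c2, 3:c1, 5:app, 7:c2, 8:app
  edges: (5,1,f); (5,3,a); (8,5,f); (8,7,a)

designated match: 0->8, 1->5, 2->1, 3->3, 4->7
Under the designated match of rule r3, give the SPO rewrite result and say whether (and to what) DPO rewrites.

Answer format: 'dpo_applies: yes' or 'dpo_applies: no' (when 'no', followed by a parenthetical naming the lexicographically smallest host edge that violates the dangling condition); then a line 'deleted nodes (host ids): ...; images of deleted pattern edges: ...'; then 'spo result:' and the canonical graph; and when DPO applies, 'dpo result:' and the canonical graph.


dpo_applies: yes
deleted nodes (host ids): 1, 5; images of deleted pattern edges: (5,1,f); (5,3,a); (8,5,f)
spo result:
nodes: 3:c1, 7:c2, 8:app, 9:app
edges: (8,7,a); (8,9,f); (9,3,f); (9,7,a)
dpo result:
nodes: 3:c1, 7:c2, 8:app, 9:app
edges: (8,7,a); (8,9,f); (9,3,f); (9,7,a)


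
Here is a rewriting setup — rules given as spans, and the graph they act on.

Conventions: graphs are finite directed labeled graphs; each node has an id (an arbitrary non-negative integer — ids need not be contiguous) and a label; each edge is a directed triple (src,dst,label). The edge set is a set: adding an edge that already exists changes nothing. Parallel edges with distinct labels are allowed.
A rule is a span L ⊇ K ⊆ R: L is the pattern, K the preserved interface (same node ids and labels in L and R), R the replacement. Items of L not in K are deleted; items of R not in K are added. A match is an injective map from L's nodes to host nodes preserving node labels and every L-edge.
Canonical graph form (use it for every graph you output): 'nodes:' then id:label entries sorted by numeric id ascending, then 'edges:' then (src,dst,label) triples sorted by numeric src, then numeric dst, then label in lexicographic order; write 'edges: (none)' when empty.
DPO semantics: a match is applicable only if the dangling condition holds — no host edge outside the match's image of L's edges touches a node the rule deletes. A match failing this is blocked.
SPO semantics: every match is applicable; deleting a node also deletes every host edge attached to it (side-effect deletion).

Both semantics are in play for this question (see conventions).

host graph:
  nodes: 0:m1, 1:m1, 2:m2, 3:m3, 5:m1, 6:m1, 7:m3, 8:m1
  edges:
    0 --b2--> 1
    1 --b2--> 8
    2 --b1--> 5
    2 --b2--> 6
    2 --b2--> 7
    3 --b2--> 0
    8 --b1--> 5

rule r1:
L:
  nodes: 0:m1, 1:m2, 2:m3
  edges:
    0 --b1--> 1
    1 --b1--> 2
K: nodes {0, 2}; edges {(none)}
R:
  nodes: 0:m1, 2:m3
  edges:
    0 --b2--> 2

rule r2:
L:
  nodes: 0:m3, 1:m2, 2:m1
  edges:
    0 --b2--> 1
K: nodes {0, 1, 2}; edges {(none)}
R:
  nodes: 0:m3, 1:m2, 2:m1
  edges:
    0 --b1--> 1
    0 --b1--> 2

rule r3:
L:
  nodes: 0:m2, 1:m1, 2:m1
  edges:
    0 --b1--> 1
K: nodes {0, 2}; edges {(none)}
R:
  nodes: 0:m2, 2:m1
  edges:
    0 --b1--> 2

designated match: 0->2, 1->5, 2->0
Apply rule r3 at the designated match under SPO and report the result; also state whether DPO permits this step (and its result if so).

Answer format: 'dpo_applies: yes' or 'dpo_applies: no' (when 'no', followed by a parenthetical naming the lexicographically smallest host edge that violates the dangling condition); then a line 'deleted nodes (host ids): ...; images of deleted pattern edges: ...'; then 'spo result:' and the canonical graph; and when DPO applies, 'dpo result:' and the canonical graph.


dpo_applies: no
(the rule deletes node 5, which keeps host edge (8,5,b1) outside the match image — the dangling condition fails, DPO blocks; SPO proceeds and side-deletes such edges)
deleted nodes (host ids): 5; images of deleted pattern edges: (2,5,b1)
spo result:
nodes: 0:m1, 1:m1, 2:m2, 3:m3, 6:m1, 7:m3, 8:m1
edges: (0,1,b2); (1,8,b2); (2,0,b1); (2,6,b2); (2,7,b2); (3,0,b2)


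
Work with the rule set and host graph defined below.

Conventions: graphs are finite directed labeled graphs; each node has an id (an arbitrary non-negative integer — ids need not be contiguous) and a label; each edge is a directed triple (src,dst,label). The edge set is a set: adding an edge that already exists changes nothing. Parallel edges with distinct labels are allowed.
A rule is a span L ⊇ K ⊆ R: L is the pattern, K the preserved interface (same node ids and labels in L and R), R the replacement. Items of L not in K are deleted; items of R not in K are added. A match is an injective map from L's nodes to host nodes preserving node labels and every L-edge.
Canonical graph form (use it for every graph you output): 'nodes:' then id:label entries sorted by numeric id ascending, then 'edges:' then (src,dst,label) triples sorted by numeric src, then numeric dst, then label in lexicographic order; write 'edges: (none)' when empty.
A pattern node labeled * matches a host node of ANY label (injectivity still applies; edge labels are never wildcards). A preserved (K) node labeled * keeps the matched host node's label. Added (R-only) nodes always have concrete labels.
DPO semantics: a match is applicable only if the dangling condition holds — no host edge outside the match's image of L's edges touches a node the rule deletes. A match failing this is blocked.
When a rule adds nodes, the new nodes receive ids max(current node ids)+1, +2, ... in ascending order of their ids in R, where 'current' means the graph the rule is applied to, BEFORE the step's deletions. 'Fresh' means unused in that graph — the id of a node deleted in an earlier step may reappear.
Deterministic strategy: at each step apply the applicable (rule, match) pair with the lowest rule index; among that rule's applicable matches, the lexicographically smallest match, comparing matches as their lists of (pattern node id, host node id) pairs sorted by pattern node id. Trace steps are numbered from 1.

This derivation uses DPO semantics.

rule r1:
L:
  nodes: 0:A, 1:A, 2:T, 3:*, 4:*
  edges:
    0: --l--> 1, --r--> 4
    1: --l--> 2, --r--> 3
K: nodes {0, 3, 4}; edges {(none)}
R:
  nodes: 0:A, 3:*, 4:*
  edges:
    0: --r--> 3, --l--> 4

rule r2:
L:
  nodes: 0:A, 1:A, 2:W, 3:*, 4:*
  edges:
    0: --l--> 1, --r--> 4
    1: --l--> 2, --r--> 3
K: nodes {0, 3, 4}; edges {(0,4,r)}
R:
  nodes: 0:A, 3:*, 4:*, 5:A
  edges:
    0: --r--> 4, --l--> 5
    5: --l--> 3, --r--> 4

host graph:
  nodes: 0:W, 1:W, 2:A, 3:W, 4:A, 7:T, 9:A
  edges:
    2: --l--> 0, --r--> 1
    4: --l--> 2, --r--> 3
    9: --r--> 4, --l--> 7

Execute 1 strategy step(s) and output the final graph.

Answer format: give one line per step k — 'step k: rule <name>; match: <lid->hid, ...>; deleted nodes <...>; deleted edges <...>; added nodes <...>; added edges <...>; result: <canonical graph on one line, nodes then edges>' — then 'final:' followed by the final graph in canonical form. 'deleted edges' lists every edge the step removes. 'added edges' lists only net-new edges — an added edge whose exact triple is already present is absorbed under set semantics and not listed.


step 1: rule r2; match: 0->4, 1->2, 2->0, 3->1, 4->3; deleted nodes 0, 2; deleted edges (2,0,l); (2,1,r); (4,2,l); added nodes 10; added edges (4,10,l); (10,1,l); (10,3,r); result: nodes: 1:W, 3:W, 4:A, 7:T, 9:A, 10:A edges: (4,3,r); (4,10,l); (9,4,r); (9,7,l); (10,1,l); (10,3,r)
final:
nodes: 1:W, 3:W, 4:A, 7:T, 9:A, 10:A
edges: (4,3,r); (4,10,l); (9,4,r); (9,7,l); (10,1,l); (10,3,r)


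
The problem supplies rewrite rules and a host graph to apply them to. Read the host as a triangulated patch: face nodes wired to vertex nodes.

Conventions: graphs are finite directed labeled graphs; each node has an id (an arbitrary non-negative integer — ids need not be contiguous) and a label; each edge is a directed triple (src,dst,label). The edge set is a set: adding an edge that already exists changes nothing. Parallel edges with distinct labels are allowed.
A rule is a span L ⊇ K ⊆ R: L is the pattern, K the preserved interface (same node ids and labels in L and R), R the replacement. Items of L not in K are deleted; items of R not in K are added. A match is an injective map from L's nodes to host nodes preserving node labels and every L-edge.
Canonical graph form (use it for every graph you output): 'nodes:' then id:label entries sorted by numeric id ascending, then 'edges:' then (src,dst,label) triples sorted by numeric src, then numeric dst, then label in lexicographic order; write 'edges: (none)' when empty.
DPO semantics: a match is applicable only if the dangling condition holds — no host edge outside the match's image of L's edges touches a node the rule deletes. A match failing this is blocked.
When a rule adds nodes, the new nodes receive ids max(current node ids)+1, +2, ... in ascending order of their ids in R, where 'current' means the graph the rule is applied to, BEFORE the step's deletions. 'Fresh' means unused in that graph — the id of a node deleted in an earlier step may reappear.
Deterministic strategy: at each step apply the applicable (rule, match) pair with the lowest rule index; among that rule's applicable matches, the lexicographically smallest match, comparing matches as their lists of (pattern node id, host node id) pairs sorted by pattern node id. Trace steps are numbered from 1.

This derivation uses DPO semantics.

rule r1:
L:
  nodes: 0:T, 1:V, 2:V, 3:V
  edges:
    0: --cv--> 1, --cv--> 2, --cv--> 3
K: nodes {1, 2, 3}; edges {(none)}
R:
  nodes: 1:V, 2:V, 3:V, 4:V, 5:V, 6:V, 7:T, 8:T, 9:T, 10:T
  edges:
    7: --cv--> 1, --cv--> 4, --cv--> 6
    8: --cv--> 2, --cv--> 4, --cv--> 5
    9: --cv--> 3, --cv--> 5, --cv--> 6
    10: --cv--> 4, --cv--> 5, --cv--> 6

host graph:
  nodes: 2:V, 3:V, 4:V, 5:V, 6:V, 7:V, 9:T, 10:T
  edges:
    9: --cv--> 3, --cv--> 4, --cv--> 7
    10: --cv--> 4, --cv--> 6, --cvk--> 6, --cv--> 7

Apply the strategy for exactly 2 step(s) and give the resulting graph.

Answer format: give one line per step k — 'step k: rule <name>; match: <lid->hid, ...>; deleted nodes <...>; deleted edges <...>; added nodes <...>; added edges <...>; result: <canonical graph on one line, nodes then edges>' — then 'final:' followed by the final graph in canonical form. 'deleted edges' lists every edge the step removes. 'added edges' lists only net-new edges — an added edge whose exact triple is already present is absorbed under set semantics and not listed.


step 1: rule r1; match: 0->9, 1->3, 2->4, 3->7; deleted nodes 9; deleted edges (9,3,cv); (9,4,cv); (9,7,cv); added nodes 11, 12, 13, 14, 15, 16, 17; added edges (14,3,cv); (14,11,cv); (14,13,cv); (15,4,cv); (15,11,cv); (15,12,cv); (16,7,cv); (16,12,cv); (16,13,cv); (17,11,cv); (17,12,cv); (17,13,cv); result: nodes: 2:V, 3:V, 4:V, 5:V, 6:V, 7:V, 10:T, 11:V, 12:V, 13:V, 14:T, 15:T, 16:T, 17:T edges: (10,4,cv); (10,6,cv); (10,6,cvk); (10,7,cv); (14,3,cv); (14,11,cv); (14,13,cv); (15,4,cv); (15,11,cv); (15,12,cv); (16,7,cv); (16,12,cv); (16,13,cv); (17,11,cv); (17,12,cv); (17,13,cv)
step 2: rule r1; match: 0->14, 1->3, 2->11, 3->13; deleted nodes 14; deleted edges (14,3,cv); (14,11,cv); (14,13,cv); added nodes 18, 19, 20, 21, 22, 23, 24; added edges (21,3,cv); (21,18,cv); (21,20,cv); (22,11,cv); (22,18,cv); (22,19,cv); (23,13,cv); (23,19,cv); (23,20,cv); (24,18,cv); (24,19,cv); (24,20,cv); result: nodes: 2:V, 3:V, 4:V, 5:V, 6:V, 7:V, 10:T, 11:V, 12:V, 13:V, 15:T, 16:T, 17:T, 18:V, 19:V, 20:V, 21:T, 22:T, 23:T, 24:T edges: (10,4,cv); (10,6,cv); (10,6,cvk); (10,7,cv); (15,4,cv); (15,11,cv); (15,12,cv); (16,7,cv); (16,12,cv); (16,13,cv); (17,11,cv); (17,12,cv); (17,13,cv); (21,3,cv); (21,18,cv); (21,20,cv); (22,11,cv); (22,18,cv); (22,19,cv); (23,13,cv); (23,19,cv); (23,20,cv); (24,18,cv); (24,19,cv); (24,20,cv)
final:
nodes: 2:V, 3:V, 4:V, 5:V, 6:V, 7:V, 10:T, 11:V, 12:V, 13:V, 15:T, 16:T, 17:T, 18:V, 19:V, 20:V, 21:T, 22:T, 23:T, 24:T
edges: (10,4,cv); (10,6,cv); (10,6,cvk); (10,7,cv); (15,4,cv); (15,11,cv); (15,12,cv); (16,7,cv); (16,12,cv); (16,13,cv); (17,11,cv); (17,12,cv); (17,13,cv); (21,3,cv); (21,18,cv); (21,20,cv); (22,11,cv); (22,18,cv); (22,19,cv); (23,13,cv); (23,19,cv); (23,20,cv); (24,18,cv); (24,19,cv); (24,20,cv)
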